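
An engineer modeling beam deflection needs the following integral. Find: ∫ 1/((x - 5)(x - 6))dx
Partial fractions: 1/((x-5)(x-6)) = A/(x-5)+B/(x-6)
A = -1, B = 1
∫ [-1· 1/(x-5)+1· 1/(x-6)] dx
= (1)[ln|x-6| - ln|x-5|]+C

Answer: ln|(x-6)/(x-5)|+C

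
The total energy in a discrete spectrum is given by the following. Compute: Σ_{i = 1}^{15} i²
Using formula: Σ i^2=n(n + 1)(2n + 1)/6=15·16·31/6=1240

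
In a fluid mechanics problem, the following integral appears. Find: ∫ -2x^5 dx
Using power rule: ∫ -2x^5 dx = -2/6 x^6 + C = (-1/3)x^6 + C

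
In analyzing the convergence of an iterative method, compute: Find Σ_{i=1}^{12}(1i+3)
=1·Σ i + 3·12=1·78 + 36=114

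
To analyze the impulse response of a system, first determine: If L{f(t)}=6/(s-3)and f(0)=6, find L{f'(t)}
L{f'(t)} = s·F(s) - f(0) = 6s/(s-3) - 6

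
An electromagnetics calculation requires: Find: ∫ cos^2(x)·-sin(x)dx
Let u = cos(x), du = -sin(x) dx
∫ u^2 du = u^3/3 + C

Answer: cos^3(x)/3 + C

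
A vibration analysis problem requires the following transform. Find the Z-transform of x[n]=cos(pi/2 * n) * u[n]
Z{cos(w0*n)*u[n]} = z(z - cos(w0))/(z^2-2z*cos(w0)+1)
With w0 = pi/2: X(z) = z(z - cos(pi/2))/(z^2-2z*cos(pi/2)+1)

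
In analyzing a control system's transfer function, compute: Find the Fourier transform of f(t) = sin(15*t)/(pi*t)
sin(W * t)/(pi * t)=(W/pi) * sinc(W * t/pi) is the impulse response of the ideal low-pass filter with cutoff W (here W=15).
Its Fourier transform is a rectangular function:
F(omega)=1 for |omega| < 15, 0 otherwise

Answer: rect(omega/30) [i.e., 1 for |omega| < 15, 0 otherwise]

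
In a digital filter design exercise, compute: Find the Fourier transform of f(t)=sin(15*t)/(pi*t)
sin(W*t)/(pi*t) = (W/pi)*sinc(W*t/pi) is the impulse response of the ideal low-pass filter with cutoff W (here W = 15).
Its Fourier transform is a rectangular function:
F(omega) = 1 for |omega| < 15, 0 otherwise

Answer: rect(omega/30) [i.e., 1 for |omega| < 15, 0 otherwise]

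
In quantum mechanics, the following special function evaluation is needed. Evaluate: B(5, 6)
B(x,y) = Γ(x)Γ(y)/Γ(x+y) = (x-1)!(y-1)!/(x+y-1)!
B(5,6) = 4!·5!/10! = 1/1260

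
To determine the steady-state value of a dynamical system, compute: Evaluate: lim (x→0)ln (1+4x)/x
L'Hôpital (0/0): lim 4/(1+4x) / 1 = 4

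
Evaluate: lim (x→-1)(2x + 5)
Polynomial is continuous, so substitute x = -1:
2·(-1)+5 = 3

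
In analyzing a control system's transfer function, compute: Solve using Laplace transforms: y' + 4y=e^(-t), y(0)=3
Take L: sY - 3 + 4Y = 1/(s + 1)
Y(s + 4) = 1/(s + 1) + 3
Y = 1/((s + 1)(s + 4)) + 3/(s + 4)
Partial fractions: 1/((s + 1)(s + 4)) = (1/3)/(s + 1) - (1/3)/(s + 4)
So Y = (1/3)/(s + 1) + (8/3)/(s + 4)
Inverse Laplace transform (L^(-1){1/(s + 1)} = e^(-t), L^(-1){1/(s + 4)} = e^(-4t)):

Answer: y(t) = (1/3)·e^(-t) + (8/3)·e^(-4t)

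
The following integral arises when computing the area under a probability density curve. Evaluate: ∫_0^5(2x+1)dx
Step 1: Find antiderivative F(x)=x^2+x
Step 2: F(5) - F(0)=30 - (0)=30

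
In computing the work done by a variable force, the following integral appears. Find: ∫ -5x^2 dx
Using power rule: ∫ -5x^2 dx = -5/3 x^3+C = (-5/3)x^3+C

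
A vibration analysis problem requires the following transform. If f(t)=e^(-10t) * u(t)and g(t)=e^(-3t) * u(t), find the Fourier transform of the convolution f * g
By the convolution theorem: F{f*g}=F(omega)*G(omega)
F(omega)=1/(10+j*omega), G(omega)=1/(3+j*omega)
F{f*g}=1/((10+j*omega)(3+j*omega))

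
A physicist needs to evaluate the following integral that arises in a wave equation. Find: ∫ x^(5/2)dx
Power rule: ∫ x^(5/2) dx=x^(7/2)/(7/2)+C

Answer: (2/7)·x^(7/2)+C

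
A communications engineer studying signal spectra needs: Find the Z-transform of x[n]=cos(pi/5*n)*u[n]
Z{cos(w0*n)*u[n]} = z(z - cos(w0))/(z^2 - 2z*cos(w0) + 1)
With w0 = pi/5: X(z) = z(z - cos(pi/5))/(z^2 - 2z*cos(pi/5) + 1)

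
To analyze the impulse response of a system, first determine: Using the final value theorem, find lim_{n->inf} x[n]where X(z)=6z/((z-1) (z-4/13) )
Final value theorem: lim x[n] = lim_{z->1} (z-1)*X(z)
(z-1)*X(z) = 6z/(z-4/13)
As z->1: 6/(1-4/13) = 6/(9/13) = 26/3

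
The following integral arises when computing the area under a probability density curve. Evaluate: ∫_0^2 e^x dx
Antiderivative: e^x
Evaluate: (e^2-1)

Answer: e^2-1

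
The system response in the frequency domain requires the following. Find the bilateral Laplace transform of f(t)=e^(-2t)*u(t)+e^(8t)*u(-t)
For e^(-2t) * u(t): L = 1/(s + 2), Re(s) > -2
For e^(8t) * u(-t): L = -1/(s-8), Re(s) < 8
Combined: F(s) = 1/(s + 2) - 1/(s-8), -2 < Re(s) < 8

Answer: 1/(s + 2) - 1/(s-8), ROC: -2 < Re(s) < 8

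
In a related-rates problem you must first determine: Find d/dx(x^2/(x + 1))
Quotient rule: (f/g)' = (f'g - fg')/g²
f = x^2, f' = 2x
g = x + 1, g' = 1

Answer: (2x·(x + 1) - x^2)/(x + 1)²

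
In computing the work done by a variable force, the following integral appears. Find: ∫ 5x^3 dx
Using power rule: ∫ 5x^3 dx=5/4 x^4 + C=(5/4)x^4 + C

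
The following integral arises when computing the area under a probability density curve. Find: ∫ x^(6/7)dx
Power rule: ∫ x^(6/7) dx=x^(13/7)/(13/7)+C

Answer: (7/13)·x^(13/7)+C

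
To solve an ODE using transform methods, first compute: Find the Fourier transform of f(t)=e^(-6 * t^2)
The Fourier transform of a Gaussian e^(-a*t^2) is sqrt(pi/a)*e^(-omega^2/(4a)).
With a=6: F(omega)=sqrt(pi/6)*e^(-omega^2/24)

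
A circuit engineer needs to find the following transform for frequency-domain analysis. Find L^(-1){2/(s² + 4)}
L^(-1){w/(s² + w²)} = sin(wt)
Here w = 2

Answer: sin(2t)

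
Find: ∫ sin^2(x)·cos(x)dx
Let u = sin(x), du = cos(x) dx
∫ u^2 du = u^3/3 + C

Answer: sin^3(x)/3 + C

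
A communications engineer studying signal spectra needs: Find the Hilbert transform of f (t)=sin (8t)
The Hilbert transform shifts each frequency component by -pi/2.
H{sin(wt)} = -cos(wt)
With w = 8: H{sin(8t)} = -cos(8t)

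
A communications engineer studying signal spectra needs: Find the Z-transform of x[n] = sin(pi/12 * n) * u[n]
Z{sin(w0 * n) * u[n]} = z * sin(w0)/(z^2 - 2z * cos(w0) + 1)
With w0 = pi/12: X(z) = z * sin(pi/12)/(z^2 - 2z * cos(pi/12) + 1)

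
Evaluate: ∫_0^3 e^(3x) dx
Antiderivative: (1/3)e^(3x)
Evaluate: (1/3)(e^9 - 1)

Answer: (e^9 - 1)/3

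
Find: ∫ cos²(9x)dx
Using identity cos²(u)=(1 + cos(2u))/2:
∫ (1 + cos(18x))/2 dx=x/2 + sin(18x)/36 + C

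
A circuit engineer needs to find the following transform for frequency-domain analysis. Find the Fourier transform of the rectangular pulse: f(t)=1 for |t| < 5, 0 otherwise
F(omega) = integral from -5 to 5 of e^(-j*omega*t) dt
= 2*sin(5*omega)/omega = 10*sinc(5*omega/pi)

Answer: 2*sin(5*omega)/omega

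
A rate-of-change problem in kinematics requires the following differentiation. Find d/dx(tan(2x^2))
Chain rule: d/dx[tan(u)]=sec²(u)·u' where u=2x^2
u'=4x

Answer: 4x·sec²(2x^2)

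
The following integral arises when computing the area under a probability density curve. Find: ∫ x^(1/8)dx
Power rule: ∫ x^(1/8) dx=x^(9/8)/(9/8)+C

Answer: (8/9)·x^(9/8)+C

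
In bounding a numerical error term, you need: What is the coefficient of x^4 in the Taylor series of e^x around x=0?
Taylor series of e^x = Σ x^n/n!
Coefficient of x^4 = 1/4! = 1/24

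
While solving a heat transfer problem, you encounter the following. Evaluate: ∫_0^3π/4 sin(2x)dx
Antiderivative: -cos(2x)/2
Evaluate at bounds: [-cos(2·3π/4)/2] - [-cos(2·0)/2]
=(-(0)+(1))/2=1/2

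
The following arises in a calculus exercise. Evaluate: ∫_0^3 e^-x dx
Antiderivative: -e^-x
Evaluate: -(e^-3-1)

Answer: (e^-3-1)/(-1)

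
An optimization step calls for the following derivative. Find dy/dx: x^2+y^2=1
Differentiate: 2x+2y·(dy/dx)=0
dy/dx=-2x/(2y)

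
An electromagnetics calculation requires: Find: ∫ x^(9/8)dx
Power rule: ∫ x^(9/8) dx=x^(17/8)/(17/8)+C

Answer: (8/17)·x^(17/8)+C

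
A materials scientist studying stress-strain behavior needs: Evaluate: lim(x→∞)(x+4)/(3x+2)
Divide numerator and denominator by x:
lim (1 + 4/x)/(3 + 2/x) = 1/3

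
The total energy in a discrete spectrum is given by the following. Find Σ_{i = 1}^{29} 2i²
= 2·n(n+1)(2n+1)/6 = 2·29·30·59/6 = 17110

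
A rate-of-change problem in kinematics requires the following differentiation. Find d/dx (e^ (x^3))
Chain rule: d/dx[e^u] = e^u · u' where u = x^3
u' = 3x^2

Answer: 3x^2·e^(x^3)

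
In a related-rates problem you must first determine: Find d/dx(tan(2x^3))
Chain rule: d/dx[tan(u)] = sec²(u)·u' where u = 2x^3
u' = 6x^2

Answer: 6x^2·sec²(2x^3)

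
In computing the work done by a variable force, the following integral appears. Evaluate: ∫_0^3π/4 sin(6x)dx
Antiderivative: -cos(6x)/6
Evaluate at bounds: [-cos(6·3π/4)/6] - [-cos(6·0)/6]
= (-(0) + (1))/6 = 1/6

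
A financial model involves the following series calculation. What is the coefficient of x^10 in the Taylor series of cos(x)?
cos(x)=Σ (-1)^k x^(2k)/(2k)!
For x^10: (-1)^5/10!=-1/3628800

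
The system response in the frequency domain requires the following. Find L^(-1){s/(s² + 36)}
L^(-1){s/(s²+w²)}=cos(wt)
Here w=6

Answer: cos(6t)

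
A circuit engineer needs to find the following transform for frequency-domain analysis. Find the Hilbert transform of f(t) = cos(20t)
The Hilbert transform shifts each frequency component by -pi/2.
H{cos(wt)} = sin(wt)
With w = 20: H{cos(20t)} = sin(20t)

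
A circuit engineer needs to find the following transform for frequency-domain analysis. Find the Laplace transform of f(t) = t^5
L{t^n} = n!/s^(n + 1)
L{t^5} = 5!/s^6 = 120/s^6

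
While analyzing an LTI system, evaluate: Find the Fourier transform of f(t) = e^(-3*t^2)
The Fourier transform of a Gaussian e^(-a*t^2) is sqrt(pi/a)*e^(-omega^2/(4a)).
With a = 3: F(omega) = sqrt(pi/3)*e^(-omega^2/12)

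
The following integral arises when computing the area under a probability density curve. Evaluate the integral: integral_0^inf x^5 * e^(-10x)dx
This is a Gamma integral. Substitute u=10x (du=10 dx):
integral_0^inf x^5*e^(-10x) dx=(1/10^6) integral_0^inf u^5*e^(-u) du
=Gamma(6)/10^6=5!/10^6=120/1000000

Answer: 3/25000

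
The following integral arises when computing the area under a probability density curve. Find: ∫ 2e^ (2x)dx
Since d/dx[e^(2x)] = 2e^(2x), we get 1 e^(2x) + C

Answer: e^(2x) + C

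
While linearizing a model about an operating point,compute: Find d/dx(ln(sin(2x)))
Chain rule: d/dx[ln(u)]=u'/u where u=sin(2x)
u'=2cos(2x)

Answer: (2cos(2x))/(sin(2x))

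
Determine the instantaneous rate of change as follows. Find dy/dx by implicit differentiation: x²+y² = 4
Differentiate both sides: 2x+2y·(dy/dx)=0
Solve: dy/dx=-2x/(2y)=-x/y

Answer: dy/dx=-x/y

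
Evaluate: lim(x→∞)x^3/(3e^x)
Apply L'Hôpital 3 times (∞/∞ each time):
Eventually get 3!/(3e^x) → 0

Answer: 0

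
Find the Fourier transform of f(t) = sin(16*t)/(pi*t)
sin(W * t)/(pi * t) = (W/pi) * sinc(W * t/pi) is the impulse response of the ideal low-pass filter with cutoff W (here W = 16).
Its Fourier transform is a rectangular function:
F(omega) = 1 for |omega| < 16, 0 otherwise

Answer: rect(omega/32) [i.e., 1 for |omega| < 16, 0 otherwise]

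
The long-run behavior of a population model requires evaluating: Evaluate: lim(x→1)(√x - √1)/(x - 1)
Multiply by conjugate (√x+√1)/(√x+√1):
=(x - 1)/((x - 1)(√x+√1))=1/(√x+√1)
As x → 1: 1/(2√1)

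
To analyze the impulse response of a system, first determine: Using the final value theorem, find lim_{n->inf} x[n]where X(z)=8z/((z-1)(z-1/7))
Final value theorem: lim x[n]=lim_{z->1} (z-1)*X(z)
(z-1)*X(z)=8z/(z-1/7)
As z->1: 8/(1-1/7)=8/(6/7)=28/3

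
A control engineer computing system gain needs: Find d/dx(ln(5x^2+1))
Chain rule: d/dx[ln(u)] = u'/u where u = 5x^2 + 1
u' = 10x

Answer: (10x)/(5x^2 + 1)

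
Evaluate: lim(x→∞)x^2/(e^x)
Apply L'Hôpital 2 times (∞/∞ each time):
Eventually get 2!/(e^x) → 0

Answer: 0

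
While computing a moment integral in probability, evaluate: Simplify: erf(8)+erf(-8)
erf is odd: erf(-8) = -erf(8)
erf(8) + erf(-8) = erf(8) - erf(8) = 0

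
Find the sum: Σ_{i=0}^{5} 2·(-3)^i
Geometric series: S=a(1 - r^n)/(1 - r)
a=2, r=-3, n=6
S=2(1 - 729)/4=-364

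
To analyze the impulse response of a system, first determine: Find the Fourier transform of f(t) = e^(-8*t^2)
The Fourier transform of a Gaussian e^(-a * t^2) is sqrt(pi/a) * e^(-omega^2/(4a)).
With a = 8: F(omega) = sqrt(pi/8) * e^(-omega^2/32)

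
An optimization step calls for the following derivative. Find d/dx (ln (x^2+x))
Chain rule: d/dx[ln(u)]=u'/u where u=x^2 + x
u'=2x + 1

Answer: (2x + 1)/(x^2 + x)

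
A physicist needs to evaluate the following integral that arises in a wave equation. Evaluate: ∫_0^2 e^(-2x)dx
Antiderivative: (1/(-2))e^(-2x)
Evaluate: (1/(-2))(e^-4 - 1)

Answer: (e^-4 - 1)/(-2)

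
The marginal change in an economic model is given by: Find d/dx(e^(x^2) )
Chain rule: d/dx[e^u]=e^u · u' where u=x^2
u'=2x

Answer: 2x·e^(x^2)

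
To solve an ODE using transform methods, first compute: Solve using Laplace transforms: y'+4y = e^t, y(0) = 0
Take L: sY - 0 + 4Y=1/(s-1)
Y(s + 4)=1/(s-1) + 0
Y=1/((s-1)(s + 4)) + 0/(s + 4)
Partial fractions: 1/((s-1)(s + 4))=(1/5)/(s-1) - (1/5)/(s + 4)
So Y=(1/5)/(s-1) - (1/5)/(s + 4)
Inverse Laplace transform (L^(-1){1/(s-1)}=e^t, L^(-1){1/(s + 4)}=e^(-4t)):

Answer: y(t)=(1/5)·e^t - (1/5)·e^(-4t)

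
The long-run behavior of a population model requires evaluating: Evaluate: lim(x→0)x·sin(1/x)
Squeeze theorem: -|x| ≤ x·sin(1/x) ≤ |x|
Since x → 0 as x → 0, by squeeze theorem the limit is 0

Answer: 0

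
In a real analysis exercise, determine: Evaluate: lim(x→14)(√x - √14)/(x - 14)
Multiply by conjugate (√x + √14)/(√x + √14):
= (x - 14)/((x - 14)(√x + √14)) = 1/(√x + √14)
As x → 14: 1/(2√14)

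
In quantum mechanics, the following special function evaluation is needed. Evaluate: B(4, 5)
B(x,y) = Γ(x)Γ(y)/Γ(x+y) = (x-1)!(y-1)!/(x+y-1)!
B(4,5) = 3!·4!/8! = 1/280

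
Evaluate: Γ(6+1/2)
Γ(n + 1/2) = (2n)!√π/(4^n·n!)
= 479001600√π/(4096·720) = (10395/64)·√π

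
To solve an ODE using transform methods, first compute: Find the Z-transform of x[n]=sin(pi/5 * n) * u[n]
Z{sin(w0 * n) * u[n]}=z * sin(w0)/(z^2 - 2z * cos(w0) + 1)
With w0=pi/5: X(z)=z * sin(pi/5)/(z^2 - 2z * cos(pi/5) + 1)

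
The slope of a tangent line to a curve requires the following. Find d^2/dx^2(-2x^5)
Apply power rule 2 times:
d^1: -10x^4
d^2: -40x^3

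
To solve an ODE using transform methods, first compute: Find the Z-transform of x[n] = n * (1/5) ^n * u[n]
Using the property Z{n*a^n*u[n]}=az/(z-a)^2
With a=1/5: X(z)=(1/5)z/(z - 1/5)^2, |z| > 1/5

Answer: (1/5)z/(z - 1/5)^2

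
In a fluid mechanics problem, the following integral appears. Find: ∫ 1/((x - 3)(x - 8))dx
Partial fractions: 1/((x-3)(x-8))=A/(x-3)+B/(x-8)
A=-1/5, B=1/5
∫ [-1/5· 1/(x-3)+1/5· 1/(x-8)] dx
=(1/5)[ln|x-8| - ln|x-3|]+C

Answer: (1/5)·ln|(x-8)/(x-3)|+C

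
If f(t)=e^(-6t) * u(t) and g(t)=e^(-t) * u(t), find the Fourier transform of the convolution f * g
By the convolution theorem: F{f*g}=F(omega)*G(omega)
F(omega)=1/(6 + j*omega), G(omega)=1/(1 + j*omega)
F{f*g}=1/((6 + j*omega)(1 + j*omega))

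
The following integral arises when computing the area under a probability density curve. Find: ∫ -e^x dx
Since d/dx[e^x] = + e^x, we get -1e^x + C

Answer: -e^x + C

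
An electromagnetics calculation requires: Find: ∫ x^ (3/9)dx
Power rule: ∫ x^(1/3) dx = x^(4/3)/(4/3) + C

Answer: (3/4)·x^(4/3) + C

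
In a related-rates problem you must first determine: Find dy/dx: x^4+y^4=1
Differentiate: 4x^3+4y^3·(dy/dx) = 0
dy/dx = -4x^3/(4y^3)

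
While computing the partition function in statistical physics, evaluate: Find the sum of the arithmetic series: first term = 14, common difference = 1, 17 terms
Last term: a_n=14+(17-1)·1=30
Sum=n(a_1+a_n)/2=17(14+30)/2=374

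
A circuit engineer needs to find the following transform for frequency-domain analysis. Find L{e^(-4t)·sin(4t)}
First shifting: L{e^(at)f(t)} = F(s-a)
L{sin(4t)} = 4/(s²+16)
Shift: 4/((s+4)²+16)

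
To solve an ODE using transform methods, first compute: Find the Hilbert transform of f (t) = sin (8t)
The Hilbert transform shifts each frequency component by -pi/2.
H{sin(wt)}=-cos(wt)
With w=8: H{sin(8t)}=-cos(8t)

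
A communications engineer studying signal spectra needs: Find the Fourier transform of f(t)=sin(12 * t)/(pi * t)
sin(W*t)/(pi*t) = (W/pi)*sinc(W*t/pi) is the impulse response of the ideal low-pass filter with cutoff W (here W = 12).
Its Fourier transform is a rectangular function:
F(omega) = 1 for |omega| < 12, 0 otherwise

Answer: rect(omega/24) [i.e., 1 for |omega| < 12, 0 otherwise]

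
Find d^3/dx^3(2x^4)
Apply power rule 3 times:
d^1: 8x^3
d^2: 24x^2
d^3: 48x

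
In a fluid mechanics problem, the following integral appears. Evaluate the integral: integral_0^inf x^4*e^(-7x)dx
This is a Gamma integral. Substitute u = 7x (du = 7 dx):
integral_0^inf x^4*e^(-7x) dx = (1/7^5) integral_0^inf u^4*e^(-u) du
= Gamma(5)/7^5 = 4!/7^5 = 24/16807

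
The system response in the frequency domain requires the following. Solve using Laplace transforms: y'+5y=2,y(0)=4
Take L of both sides: sY(s)-4+5Y(s)=2/s
Y(s)(s+5)=2/s+4
Y(s)=2/(s(s+5))+4/(s+5)
Partial fractions: 2/(s(s+5))=(2/5)/s - (2/5)/(s+5)
So Y(s)=(2/5)/s+(18/5)/(s+5)
Inverse transform (L^(-1){1/s}=1, L^(-1){1/(s+5)}=e^(-5t)):

Answer: y(t)=2/5+(18/5)·e^(-5t)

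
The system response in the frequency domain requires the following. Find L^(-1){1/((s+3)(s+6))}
Partial fractions: 1/((s + 3)(s + 6)) = A/(s + 3) + B/(s + 6)
Cover-up: A = 1/(s + 6)|_{s = -3} = 1/3; B = 1/(s + 3)|_{s = -6} = -1/3
L^(-1) = (1/3)e^(-3t) - (1/3)e^(-6t)

Answer: (1/3)(e^(-3t) - e^(-6t))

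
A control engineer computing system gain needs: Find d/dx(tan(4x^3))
Chain rule: d/dx[tan(u)] = sec²(u)·u' where u = 4x^3
u' = 12x^2

Answer: 12x^2·sec²(4x^3)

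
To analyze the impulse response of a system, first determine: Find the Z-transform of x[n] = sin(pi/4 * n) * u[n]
Z{sin(w0 * n) * u[n]} = z * sin(w0)/(z^2 - 2z * cos(w0) + 1)
With w0 = pi/4: X(z) = z * sin(pi/4)/(z^2 - 2z * cos(pi/4) + 1)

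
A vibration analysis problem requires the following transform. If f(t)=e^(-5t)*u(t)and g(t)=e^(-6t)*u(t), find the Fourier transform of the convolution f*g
By the convolution theorem: F{f * g} = F(omega) * G(omega)
F(omega) = 1/(5 + j * omega), G(omega) = 1/(6 + j * omega)
F{f * g} = 1/((5 + j * omega)(6 + j * omega))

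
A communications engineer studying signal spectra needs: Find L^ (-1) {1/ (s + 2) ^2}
L^(-1){1/(s-a)^n}=t^(n-1)·e^(at)/(n-1)!
Here a=-2, n=2: t^1·e^(-2t)/1

Answer: t·e^(-2t)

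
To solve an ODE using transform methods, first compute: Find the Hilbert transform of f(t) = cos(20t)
The Hilbert transform shifts each frequency component by -pi/2.
H{cos(wt)}=sin(wt)
With w=20: H{cos(20t)}=sin(20t)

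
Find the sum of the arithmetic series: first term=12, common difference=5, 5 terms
Last term: a_n = 12 + (5 - 1)·5 = 32
Sum = n(a_1 + a_n)/2 = 5(12 + 32)/2 = 110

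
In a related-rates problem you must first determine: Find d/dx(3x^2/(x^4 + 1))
Quotient rule: (f/g)' = (f'g - fg')/g²
f = 3x^2, f' = 6x
g = x^4+1, g' = 4x^3

Answer: (6x·(x^4+1)-12x^5)/(x^4+1)²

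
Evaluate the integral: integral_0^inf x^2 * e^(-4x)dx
This is a Gamma integral. Substitute u=4x (du=4 dx):
integral_0^inf x^2 * e^(-4x) dx=(1/4^3) integral_0^inf u^2 * e^(-u) du
=Gamma(3)/4^3=2!/4^3=2/64

Answer: 1/32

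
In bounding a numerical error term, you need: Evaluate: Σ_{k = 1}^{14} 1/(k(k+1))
Partial fractions: 1/(k(k + 1))=1/k - 1/(k + 1)
Telescoping sum: 1(1 - 1/15)=1·14/15

Answer: 14/15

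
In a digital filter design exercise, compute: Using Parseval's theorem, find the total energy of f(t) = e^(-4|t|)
Parseval's theorem: E=integral |f(t)|^2 dt=(1/2pi) integral |F(omega)|^2 domega
E=integral_{-inf}^{inf} e^(-8|t|) dt=2*integral_0^inf e^(-8t) dt=2/(2*4)=1/4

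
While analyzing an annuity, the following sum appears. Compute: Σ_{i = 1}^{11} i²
Using formula: Σ i^2=n(n+1)(2n+1)/6=11·12·23/6=506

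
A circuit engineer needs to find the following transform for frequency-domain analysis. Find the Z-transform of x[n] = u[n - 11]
Using the time-shift property: Z{u[n-11]}=z^(-11) * z/(z-1)
=z^(-10)/(z-1)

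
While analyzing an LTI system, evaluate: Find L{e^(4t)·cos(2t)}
First shifting: L{e^(at)f(t)} = F(s-a)
L{cos(2t)} = s/(s² + 4)
Shift: (s-4)/((s-4)² + 4)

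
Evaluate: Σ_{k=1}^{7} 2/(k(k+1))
Partial fractions: 2/(k(k+1))=2/k - 2/(k+1)
Telescoping sum: 2(1-1/8)=2·7/8

Answer: 7/4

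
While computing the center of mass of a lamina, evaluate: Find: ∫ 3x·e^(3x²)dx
Let u=3x², du=6x dx
∫ (1/2)e^u du=e^u/2 + C

Answer: e^(3x²)/2 + C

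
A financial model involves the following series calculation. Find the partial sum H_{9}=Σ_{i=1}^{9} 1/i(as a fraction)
H_9 = 1 + 1/2 + 1/3 + ... + 1/9
= 7129/2520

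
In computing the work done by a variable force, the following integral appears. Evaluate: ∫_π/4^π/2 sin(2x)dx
Antiderivative: -cos(2x)/2
Evaluate at bounds: [-cos(2·π/2)/2] - [-cos(2·π/4)/2]
=(-(-1) + (0))/2=1/2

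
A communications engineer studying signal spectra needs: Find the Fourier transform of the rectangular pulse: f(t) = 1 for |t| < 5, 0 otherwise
F(omega)=integral from -5 to 5 of e^(-j * omega * t) dt
=2 * sin(5 * omega)/omega=10 * sinc(5 * omega/pi)

Answer: 2 * sin(5 * omega)/omega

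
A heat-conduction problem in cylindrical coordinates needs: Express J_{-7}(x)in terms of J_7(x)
For integer n: J_{-n}(x)=(-1)^n J_n(x)
With n=7: J_{-7}(x)=(-1)^7 J_7(x)=-J_7(x)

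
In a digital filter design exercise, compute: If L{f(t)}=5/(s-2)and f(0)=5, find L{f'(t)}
L{f'(t)}=s·F(s) - f(0)=5s/(s-2) - 5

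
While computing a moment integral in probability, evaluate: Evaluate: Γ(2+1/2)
Γ(n+1/2) = (2n)!√π/(4^n·n!)
= 24√π/(16·2) = (3/4)·√π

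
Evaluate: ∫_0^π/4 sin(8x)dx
Antiderivative: -cos(8x)/8
Evaluate at bounds: [-cos(8·π/4)/8] - [-cos(8·0)/8]
=(-(1) + (1))/8=0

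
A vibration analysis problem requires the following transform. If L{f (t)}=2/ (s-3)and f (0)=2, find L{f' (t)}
L{f'(t)}=s·F(s) - f(0)=2s/(s-3) - 2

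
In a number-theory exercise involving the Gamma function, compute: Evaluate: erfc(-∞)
erfc(x) = 1 - erf(x); erfc(-∞) = 1 - erf(-∞) = 1 - (-1) = 2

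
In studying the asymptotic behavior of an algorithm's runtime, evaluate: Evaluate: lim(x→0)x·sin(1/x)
Squeeze theorem: -|x| ≤ x·sin(1/x) ≤ |x|
Since x → 0 as x → 0, by squeeze theorem the limit is 0

Answer: 0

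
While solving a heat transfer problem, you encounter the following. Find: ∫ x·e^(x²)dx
Let u=x², du=2x dx
∫ (1/2)e^u du=e^u/2+C

Answer: e^(x²)/2+C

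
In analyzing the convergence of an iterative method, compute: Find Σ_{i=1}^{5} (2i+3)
=2·Σ i + 3·5=2·15 + 15=45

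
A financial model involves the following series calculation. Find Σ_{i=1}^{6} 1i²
=1·n(n + 1)(2n + 1)/6=1·6·7·13/6=91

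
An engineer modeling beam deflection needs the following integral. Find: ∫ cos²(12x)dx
Using identity cos²(u) = (1+cos(2u))/2:
∫ (1+cos(24x))/2 dx = x/2+sin(24x)/48+C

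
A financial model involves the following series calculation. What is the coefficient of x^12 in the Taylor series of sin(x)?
sin(x) has only odd powers. Coefficient of x^12=0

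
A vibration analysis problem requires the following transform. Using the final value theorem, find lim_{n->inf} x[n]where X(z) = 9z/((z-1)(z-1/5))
Final value theorem: lim x[n]=lim_{z->1} (z-1) * X(z)
(z-1) * X(z)=9z/(z-1/5)
As z->1: 9/(1 - 1/5)=9/(4/5)=45/4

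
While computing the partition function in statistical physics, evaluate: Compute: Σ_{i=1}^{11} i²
Using formula: Σ i^2 = n(n + 1)(2n + 1)/6 = 11·12·23/6 = 506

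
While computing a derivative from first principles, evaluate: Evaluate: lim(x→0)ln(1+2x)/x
L'Hôpital (0/0): lim 2/(1 + 2x) / 1=2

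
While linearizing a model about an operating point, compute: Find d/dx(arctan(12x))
d/dx[arctan(u)]=u'/(1 + u²), u=12x, u'=12

Answer: 12/(1 + 144x²)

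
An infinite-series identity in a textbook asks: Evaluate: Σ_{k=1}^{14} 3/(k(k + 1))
Partial fractions: 3/(k(k+1))=3/k - 3/(k+1)
Telescoping sum: 3(1-1/15)=3·14/15

Answer: 14/5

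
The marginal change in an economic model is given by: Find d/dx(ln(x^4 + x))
Chain rule: d/dx[ln(u)] = u'/u where u = x^4+x
u' = 4x^3+1

Answer: (4x^3+1)/(x^4+x)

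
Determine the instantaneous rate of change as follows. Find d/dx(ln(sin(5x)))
Chain rule: d/dx[ln(u)] = u'/u where u = sin(5x)
u' = 5cos(5x)

Answer: (5cos(5x))/(sin(5x))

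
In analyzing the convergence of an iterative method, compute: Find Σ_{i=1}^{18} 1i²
= 1·n(n+1)(2n+1)/6 = 1·18·19·37/6 = 2109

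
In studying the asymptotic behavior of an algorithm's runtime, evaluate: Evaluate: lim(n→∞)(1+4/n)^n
This is the definition of e^4: lim(1+4/n)^n = e^4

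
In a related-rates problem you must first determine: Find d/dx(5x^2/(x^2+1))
Quotient rule: (f/g)'=(f'g - fg')/g²
f=5x^2, f'=10x
g=x^2+1, g'=2x

Answer: (10x·(x^2+1)-10x^3)/(x^2+1)²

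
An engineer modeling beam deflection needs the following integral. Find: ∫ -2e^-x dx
Since d/dx[e^-x] = - e^-x, we get 2e^-x+C

Answer: 2e^-x+C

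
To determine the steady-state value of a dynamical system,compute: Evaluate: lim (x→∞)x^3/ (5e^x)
Apply L'Hôpital 3 times (∞/∞ each time):
Eventually get 3!/(5e^x) → 0

Answer: 0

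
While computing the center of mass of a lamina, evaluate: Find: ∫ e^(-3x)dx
Since d/dx[e^(-3x)]=-3e^(-3x), we get -1/3 e^(-3x)+C

Answer: (-1/3)e^(-3x)+C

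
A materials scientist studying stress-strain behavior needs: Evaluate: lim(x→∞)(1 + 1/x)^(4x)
Rewrite as [(1 + 1/x)^x]^4.
lim(1 + 1/x)^x=e^1, so limit=(e^1)^4=e^4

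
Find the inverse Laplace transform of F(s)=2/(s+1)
L^(-1){2/(s-a)}=c·e^(at)
Here a=-1, c=2

Answer: 2e^(-t)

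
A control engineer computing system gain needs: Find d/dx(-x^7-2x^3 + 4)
Power rule: d/dx(ax^n)=n·a·x^(n-1)
Term by term: -7·x^6-6·x^2

Answer: -7x^6-6x^2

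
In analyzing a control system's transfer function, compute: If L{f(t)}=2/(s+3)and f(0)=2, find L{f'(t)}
L{f'(t)}=s·F(s) - f(0)=2s/(s+3)-2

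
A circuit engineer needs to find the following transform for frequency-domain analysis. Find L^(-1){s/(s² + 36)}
L^(-1){s/(s²+w²)} = cos(wt)
Here w = 6

Answer: cos(6t)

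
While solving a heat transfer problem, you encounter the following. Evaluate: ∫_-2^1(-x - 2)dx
Step 1: Find antiderivative F(x) = (-1/2)x^2 - 2x
Step 2: F(1) - F(-2) = -5/2 - (2) = -9/2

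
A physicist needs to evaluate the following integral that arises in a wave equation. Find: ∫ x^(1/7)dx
Power rule: ∫ x^(1/7) dx = x^(8/7)/(8/7) + C

Answer: (7/8)·x^(8/7) + C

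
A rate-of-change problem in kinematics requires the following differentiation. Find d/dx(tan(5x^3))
Chain rule: d/dx[tan(u)]=sec²(u)·u' where u=5x^3
u'=15x^2

Answer: 15x^2·sec²(5x^3)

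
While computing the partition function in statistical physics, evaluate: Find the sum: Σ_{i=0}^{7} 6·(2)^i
Geometric series: S = a(1 - r^n)/(1 - r)
a = 6, r = 2, n = 8
S = 6(1-256)/-1 = 1530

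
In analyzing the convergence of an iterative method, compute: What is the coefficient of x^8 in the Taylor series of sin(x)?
sin(x) has only odd powers. Coefficient of x^8 = 0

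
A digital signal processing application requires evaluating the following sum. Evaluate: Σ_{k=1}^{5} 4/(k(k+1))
Partial fractions: 4/(k(k+1)) = 4/k - 4/(k+1)
Telescoping sum: 4(1-1/6) = 4·5/6

Answer: 10/3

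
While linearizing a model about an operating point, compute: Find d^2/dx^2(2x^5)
Apply power rule 2 times:
d^1: 10x^4
d^2: 40x^3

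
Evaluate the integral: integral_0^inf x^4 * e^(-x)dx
This is a Gamma integral. Substitute u = 1x:
integral_0^inf x^4 * e^(-x) dx = (1/1^5) integral_0^inf u^4 * e^(-u) du
= Gamma(5)/1^5 = 4!/1^5 = 24/1

Answer: 24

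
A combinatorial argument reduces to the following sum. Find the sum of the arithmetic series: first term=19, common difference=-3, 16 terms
Last term: a_n=19+(16-1)·-3=-26
Sum=n(a_1+a_n)/2=16(19+(-26))/2=-56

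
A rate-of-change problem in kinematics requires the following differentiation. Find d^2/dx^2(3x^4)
Apply power rule 2 times:
d^1: 12x^3
d^2: 36x^2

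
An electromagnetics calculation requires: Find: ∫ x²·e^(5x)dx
Integration by parts twice:
First: u = x², dv = e^(5x) dx => x²e^(5x)/5 - (2/5)∫ xe^(5x) dx
Second (∫ xe^(5x) dx): xe^(5x)/5 - e^(5x)/25
Combining: e^(5x)(x²/5 - 2x/25 + 2/125) + C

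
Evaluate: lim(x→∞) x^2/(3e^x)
Apply L'Hôpital 2 times (∞/∞ each time):
Eventually get 2!/(3e^x) → 0

Answer: 0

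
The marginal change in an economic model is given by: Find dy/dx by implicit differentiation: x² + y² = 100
Differentiate both sides: 2x + 2y·(dy/dx)=0
Solve: dy/dx=-2x/(2y)=-x/y

Answer: dy/dx=-x/y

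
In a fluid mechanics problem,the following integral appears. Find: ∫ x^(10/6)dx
Power rule: ∫ x^(5/3) dx = x^(8/3)/(8/3) + C

Answer: (3/8)·x^(8/3) + C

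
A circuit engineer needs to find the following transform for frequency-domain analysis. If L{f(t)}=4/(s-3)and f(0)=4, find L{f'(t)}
L{f'(t)}=s·F(s) - f(0)=4s/(s-3)-4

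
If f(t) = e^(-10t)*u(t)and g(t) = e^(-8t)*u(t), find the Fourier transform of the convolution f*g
By the convolution theorem: F{f * g} = F(omega) * G(omega)
F(omega) = 1/(10 + j * omega), G(omega) = 1/(8 + j * omega)
F{f * g} = 1/((10 + j * omega)(8 + j * omega))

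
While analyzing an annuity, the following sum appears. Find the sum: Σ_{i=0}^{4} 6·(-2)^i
Geometric series: S=a(1 - r^n)/(1 - r)
a=6, r=-2, n=5
S=6(1+32)/3=66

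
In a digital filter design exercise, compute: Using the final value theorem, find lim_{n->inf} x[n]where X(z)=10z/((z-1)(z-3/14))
Final value theorem: lim x[n] = lim_{z->1} (z-1) * X(z)
(z-1) * X(z) = 10z/(z-3/14)
As z->1: 10/(1-3/14) = 10/(11/14) = 140/11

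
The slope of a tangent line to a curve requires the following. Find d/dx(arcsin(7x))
d/dx[arcsin(u)] = u'/√(1-u²), u = 7x, u' = 7

Answer: 7/√(1-49x²)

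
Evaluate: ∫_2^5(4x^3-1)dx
Step 1: Find antiderivative F(x)=x^4 - x
Step 2: F(5) - F(2)=620 - (14)=606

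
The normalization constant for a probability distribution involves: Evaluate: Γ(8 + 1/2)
Γ(n+1/2)=(2n)!√π/(4^n·n!)
=20922789888000√π/(65536·40320)=(2027025/256)·√π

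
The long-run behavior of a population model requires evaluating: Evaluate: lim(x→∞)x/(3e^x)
Apply L'Hôpital 1 times (∞/∞ each time):
Eventually get 1!/(3e^x) → 0

Answer: 0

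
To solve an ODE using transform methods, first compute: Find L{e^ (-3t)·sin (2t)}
First shifting: L{e^(at)f(t)} = F(s-a)
L{sin(2t)} = 2/(s² + 4)
Shift: 2/((s + 3)² + 4)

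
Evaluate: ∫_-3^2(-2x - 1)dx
Step 1: Find antiderivative F(x) = -x^2 - x
Step 2: F(2) - F(-3) = -6 - (-6) = 0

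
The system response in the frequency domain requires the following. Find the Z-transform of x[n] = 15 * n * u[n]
Z{n*u[n]} = z/(z-1)^2
By linearity: Z{15*n*u[n]} = 15z/(z-1)^2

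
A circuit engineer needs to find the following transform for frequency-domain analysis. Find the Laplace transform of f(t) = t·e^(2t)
L{t·e^(at)} = 1/(s-a)²
L{t·e^(2t)} = 1/(s-2)²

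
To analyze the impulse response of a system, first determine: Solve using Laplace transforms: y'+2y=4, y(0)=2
Take L of both sides: sY(s)-2+2Y(s) = 4/s
Y(s)(s+2) = 4/s+2
Y(s) = 4/(s(s+2))+2/(s+2)
Partial fractions: 4/(s(s+2)) = 2/s - 2/(s+2)
So Y(s) = 2/s
Inverse transform (L^(-1){1/s} = 1, L^(-1){1/(s+2)} = e^(-2t)):

Answer: y(t) = 2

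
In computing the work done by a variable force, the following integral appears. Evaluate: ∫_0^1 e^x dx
Antiderivative: e^x
Evaluate: (e^1-1)

Answer: e^1-1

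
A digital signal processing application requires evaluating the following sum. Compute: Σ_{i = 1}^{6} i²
Using formula: Σ i^2=n(n + 1)(2n + 1)/6=6·7·13/6=91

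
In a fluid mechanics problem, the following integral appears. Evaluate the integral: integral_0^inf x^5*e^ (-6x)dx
This is a Gamma integral. Substitute u=6x (du=6 dx):
integral_0^inf x^5 * e^(-6x) dx=(1/6^6) integral_0^inf u^5 * e^(-u) du
=Gamma(6)/6^6=5!/6^6=120/46656

Answer: 5/1944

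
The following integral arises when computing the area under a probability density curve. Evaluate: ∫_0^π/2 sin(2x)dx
Antiderivative: -cos(2x)/2
Evaluate at bounds: [-cos(2·π/2)/2] - [-cos(2·0)/2]
=(-(-1)+(1))/2=1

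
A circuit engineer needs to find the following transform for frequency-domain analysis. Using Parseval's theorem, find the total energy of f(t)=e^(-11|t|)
Parseval's theorem: E = integral |f(t)|^2 dt = (1/2pi) integral |F(omega)|^2 domega
E = integral_{-inf}^{inf} e^(-22|t|) dt = 2*integral_0^inf e^(-22t) dt = 2/(2*11) = 1/11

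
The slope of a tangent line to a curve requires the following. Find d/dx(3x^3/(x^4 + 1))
Quotient rule: (f/g)'=(f'g - fg')/g²
f=3x^3, f'=9x^2
g=x^4 + 1, g'=4x^3

Answer: (9x^2·(x^4 + 1) - 12x^6)/(x^4 + 1)²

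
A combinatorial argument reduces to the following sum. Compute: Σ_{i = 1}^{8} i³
Using formula: Σ i^3=[n(n+1)/2]²=[8·9/2]²=1296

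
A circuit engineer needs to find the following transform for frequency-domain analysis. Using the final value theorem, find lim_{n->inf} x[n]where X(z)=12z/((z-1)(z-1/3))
Final value theorem: lim x[n]=lim_{z->1} (z-1)*X(z)
(z-1)*X(z)=12z/(z-1/3)
As z->1: 12/(1-1/3)=12/(2/3)=18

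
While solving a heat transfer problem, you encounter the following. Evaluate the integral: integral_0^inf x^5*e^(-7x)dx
This is a Gamma integral. Substitute u=7x (du=7 dx):
integral_0^inf x^5 * e^(-7x) dx=(1/7^6) integral_0^inf u^5 * e^(-u) du
=Gamma(6)/7^6=5!/7^6=120/117649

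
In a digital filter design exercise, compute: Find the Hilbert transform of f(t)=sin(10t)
The Hilbert transform shifts each frequency component by -pi/2.
H{sin(wt)}=-cos(wt)
With w=10: H{sin(10t)}=-cos(10t)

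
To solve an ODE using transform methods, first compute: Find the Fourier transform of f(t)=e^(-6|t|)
Using the standard pair: F{e^(-a|t|)} = 2a/(a^2 + omega^2)
With a = 6: F(omega) = 12/(36 + omega^2)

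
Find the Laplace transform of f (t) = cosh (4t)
L{cosh(at)}=s/(s²-a²)
L{cosh(4t)}=s/(s²-16)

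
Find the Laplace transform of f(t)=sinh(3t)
L{sinh(at)} = a/(s²-a²)
L{sinh(3t)} = 3/(s²-9)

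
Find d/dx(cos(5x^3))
Chain rule: d/dx[cos(u)] = -sin(u)·u' where u = 5x^3
u' = 15x^2

Answer: -15x^2·sin(5x^3)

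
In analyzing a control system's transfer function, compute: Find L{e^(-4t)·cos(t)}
First shifting: L{e^(at)f(t)}=F(s-a)
L{cos(t)}=s/(s²+1)
Shift: (s+4)/((s+4)²+1)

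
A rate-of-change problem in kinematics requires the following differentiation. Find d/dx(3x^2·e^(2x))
Product rule: (fg)' = f'g+fg'
f = 3x^2, f' = 6x
g = e^(2x), g' = 2·e^(2x)

Answer: 6x·e^(2x)+6x^2·e^(2x)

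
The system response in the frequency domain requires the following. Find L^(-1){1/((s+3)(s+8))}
Partial fractions: 1/((s+3)(s+8)) = A/(s+3)+B/(s+8)
Cover-up: A = 1/(s+8)|_{s = -3} = 1/5; B = 1/(s+3)|_{s = -8} = -1/5
L^(-1) = (1/5)e^(-3t) - (1/5)e^(-8t)

Answer: (1/5)(e^(-3t) - e^(-8t))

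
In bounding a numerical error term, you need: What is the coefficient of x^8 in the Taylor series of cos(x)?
cos(x)=Σ (-1)^k x^(2k)/(2k)!
For x^8: (-1)^4/8!=1/40320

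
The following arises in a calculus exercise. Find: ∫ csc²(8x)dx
Since d/dx[-cot(8x)] = 8csc²(8x), integral = -cot(8x)/8 + C

Answer: (-1/8)cot(8x) + C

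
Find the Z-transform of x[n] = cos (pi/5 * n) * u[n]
Z{cos(w0 * n) * u[n]} = z(z - cos(w0))/(z^2-2z * cos(w0)+1)
With w0 = pi/5: X(z) = z(z - cos(pi/5))/(z^2-2z * cos(pi/5)+1)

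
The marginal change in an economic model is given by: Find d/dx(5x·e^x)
Product rule: (fg)'=f'g + fg'
f=5x, f'=5
g=e^x, g'=e^x

Answer: 5·e^x + 5x·e^x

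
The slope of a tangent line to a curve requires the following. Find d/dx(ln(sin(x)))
Chain rule: d/dx[ln(u)] = u'/u where u = sin(x)
u' = cos(x)

Answer: (cos(x))/(sin(x))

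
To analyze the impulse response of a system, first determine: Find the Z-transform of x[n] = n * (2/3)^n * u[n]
Using the property Z{n * a^n * u[n]}=az/(z-a)^2
With a=2/3: X(z)=(2/3)z/(z - 2/3)^2, |z| > 2/3

Answer: (2/3)z/(z - 2/3)^2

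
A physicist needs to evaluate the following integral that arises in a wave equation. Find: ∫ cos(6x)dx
Using substitution u=6x: ∫ cos(u) du/6=sin(u)/6 + C

Answer: (1/6)sin(6x) + C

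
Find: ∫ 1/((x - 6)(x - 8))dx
Partial fractions: 1/((x-6)(x-8))=A/(x-6) + B/(x-8)
A=-1/2, B=1/2
∫ [-1/2· 1/(x-6) + 1/2· 1/(x-8)] dx
=(1/2)[ln|x-8| - ln|x-6|] + C

Answer: (1/2)·ln|(x-8)/(x-6)| + C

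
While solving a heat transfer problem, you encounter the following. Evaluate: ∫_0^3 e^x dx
Antiderivative: e^x
Evaluate: (e^3-1)

Answer: e^3-1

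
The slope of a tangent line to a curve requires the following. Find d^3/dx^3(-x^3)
Apply power rule 3 times:
d^1: -3x^2
d^2: -6x
d^3: -6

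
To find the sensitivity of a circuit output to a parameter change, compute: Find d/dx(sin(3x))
Chain rule: d/dx[sin(u)]=cos(u)·u' where u=3x
u'=3

Answer: 3·cos(3x)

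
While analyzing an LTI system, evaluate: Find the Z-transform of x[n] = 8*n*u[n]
Z{n * u[n]}=z/(z-1)^2
By linearity: Z{8 * n * u[n]}=8z/(z-1)^2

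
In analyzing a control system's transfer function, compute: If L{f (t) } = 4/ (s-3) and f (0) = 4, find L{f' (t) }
L{f'(t)} = s·F(s) - f(0) = 4s/(s-3) - 4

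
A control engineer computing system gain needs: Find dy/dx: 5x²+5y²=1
Differentiate: 10x+10y·(dy/dx) = 0
dy/dx = -10x/(10y) = -1·(x/y)

Answer: dy/dx = -1·(x/y)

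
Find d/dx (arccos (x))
d/dx[arccos(u)]=-u'/√(1-u²), u=x, u'=1

Answer: -1/√(1-x²)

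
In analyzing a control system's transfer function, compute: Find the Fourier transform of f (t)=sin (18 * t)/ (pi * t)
sin(W * t)/(pi * t) = (W/pi) * sinc(W * t/pi) is the impulse response of the ideal low-pass filter with cutoff W (here W = 18).
Its Fourier transform is a rectangular function:
F(omega) = 1 for |omega| < 18, 0 otherwise

Answer: rect(omega/36) [i.e., 1 for |omega| < 18, 0 otherwise]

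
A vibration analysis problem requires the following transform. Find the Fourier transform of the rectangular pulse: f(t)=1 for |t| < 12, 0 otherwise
F(omega)=integral from -12 to 12 of e^(-j * omega * t) dt
=2 * sin(12 * omega)/omega=24 * sinc(12 * omega/pi)

Answer: 2 * sin(12 * omega)/omega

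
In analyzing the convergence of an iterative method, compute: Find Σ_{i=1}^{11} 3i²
= 3·n(n+1)(2n+1)/6 = 3·11·12·23/6 = 1518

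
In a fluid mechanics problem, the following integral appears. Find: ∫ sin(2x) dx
Using substitution u=2x: ∫ sin(u) du/2=-cos(u)/2 + C

Answer: (-1/2)cos(2x) + C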